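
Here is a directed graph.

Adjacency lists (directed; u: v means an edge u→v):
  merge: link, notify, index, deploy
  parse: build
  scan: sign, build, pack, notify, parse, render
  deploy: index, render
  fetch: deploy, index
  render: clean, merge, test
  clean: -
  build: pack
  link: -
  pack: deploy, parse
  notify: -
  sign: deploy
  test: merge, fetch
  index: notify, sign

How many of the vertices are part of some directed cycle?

A vertex is on a directed cycle iff it belongs to a strongly connected component of size ≥ 2 (or has a self-loop).
The vertices on cycles are {pack, sign, test, build, fetch, index, merge, parse, deploy, render} — 10 in total.

10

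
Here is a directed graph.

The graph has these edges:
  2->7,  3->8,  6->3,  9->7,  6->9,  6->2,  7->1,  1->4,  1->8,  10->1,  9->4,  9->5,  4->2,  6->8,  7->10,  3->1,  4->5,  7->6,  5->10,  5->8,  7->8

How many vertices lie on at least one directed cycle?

9

A vertex is on a directed cycle iff it belongs to a strongly connected component of size ≥ 2 (or has a self-loop).
The vertices on cycles are {1, 2, 3, 4, 5, 6, 7, 9, 10} — 9 in total.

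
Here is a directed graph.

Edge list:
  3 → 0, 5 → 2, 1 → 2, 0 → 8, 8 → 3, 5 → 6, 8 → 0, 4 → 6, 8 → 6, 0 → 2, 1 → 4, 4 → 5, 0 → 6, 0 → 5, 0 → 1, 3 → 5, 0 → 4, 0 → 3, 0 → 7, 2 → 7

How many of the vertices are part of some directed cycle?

3

A vertex is on a directed cycle iff it belongs to a strongly connected component of size ≥ 2 (or has a self-loop).
The vertices on cycles are {0, 3, 8} — 3 in total.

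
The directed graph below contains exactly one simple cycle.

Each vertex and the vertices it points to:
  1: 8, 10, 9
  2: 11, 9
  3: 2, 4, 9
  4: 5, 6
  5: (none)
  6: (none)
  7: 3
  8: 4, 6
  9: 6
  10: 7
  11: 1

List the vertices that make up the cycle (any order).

DFS with gray/black marking from 1:
1 gray
  8 gray
    4 gray
      5 gray
      5 black
      6 gray
      6 black
    4 black
    8→6: 6 black — skip
  8 black
  10 gray
    7 gray
      3 gray
        2 gray
          11 gray
            11→1: 1 is gray → back edge
Back edge closes the cycle 1 → 10 → 7 → 3 → 2 → 11 → 1; its vertices are {1, 2, 3, 7, 10, 11}.

1, 2, 3, 7, 10, 11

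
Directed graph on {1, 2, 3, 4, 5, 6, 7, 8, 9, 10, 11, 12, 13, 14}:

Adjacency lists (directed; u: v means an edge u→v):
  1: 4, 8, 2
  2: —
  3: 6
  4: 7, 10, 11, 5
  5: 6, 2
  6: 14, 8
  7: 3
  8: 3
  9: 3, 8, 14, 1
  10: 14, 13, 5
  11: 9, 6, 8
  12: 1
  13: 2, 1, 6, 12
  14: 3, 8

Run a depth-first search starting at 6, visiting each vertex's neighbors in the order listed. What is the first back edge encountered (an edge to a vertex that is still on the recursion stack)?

DFS from 6 (visiting each vertex's neighbors in the order listed); mark gray on enter, black on exit:
6 gray
  14 gray
    3 gray
      3→6: 6 is gray → back edge
First back edge: 3 → 6.

3→6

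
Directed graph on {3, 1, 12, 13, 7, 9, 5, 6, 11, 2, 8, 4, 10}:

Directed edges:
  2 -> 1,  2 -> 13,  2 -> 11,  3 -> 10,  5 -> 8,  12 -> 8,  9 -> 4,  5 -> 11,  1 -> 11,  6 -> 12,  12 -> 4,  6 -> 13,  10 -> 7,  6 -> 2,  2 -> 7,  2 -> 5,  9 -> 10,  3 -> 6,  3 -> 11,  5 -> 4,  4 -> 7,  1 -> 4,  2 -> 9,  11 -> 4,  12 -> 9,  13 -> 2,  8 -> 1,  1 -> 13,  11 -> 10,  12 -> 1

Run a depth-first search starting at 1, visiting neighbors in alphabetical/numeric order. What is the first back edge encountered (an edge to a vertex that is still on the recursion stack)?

2→1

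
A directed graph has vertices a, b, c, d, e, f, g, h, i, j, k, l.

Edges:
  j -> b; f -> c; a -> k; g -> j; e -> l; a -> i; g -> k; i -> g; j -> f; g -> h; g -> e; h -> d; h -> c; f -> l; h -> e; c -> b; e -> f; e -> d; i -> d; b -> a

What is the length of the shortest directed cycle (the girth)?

5

For each vertex v, BFS finds the shortest path from v back to v.
The shortest such closed walk is a → i → g → j → b → a, length 5.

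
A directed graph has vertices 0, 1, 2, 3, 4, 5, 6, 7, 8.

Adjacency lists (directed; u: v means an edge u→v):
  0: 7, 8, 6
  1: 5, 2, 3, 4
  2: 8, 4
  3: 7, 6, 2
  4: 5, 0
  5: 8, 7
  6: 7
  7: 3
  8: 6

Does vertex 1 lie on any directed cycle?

No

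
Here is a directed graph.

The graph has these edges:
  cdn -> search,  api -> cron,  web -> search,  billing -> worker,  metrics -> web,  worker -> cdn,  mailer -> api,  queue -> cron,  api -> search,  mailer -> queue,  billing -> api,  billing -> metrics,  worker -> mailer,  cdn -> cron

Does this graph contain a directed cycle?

DFS with white/gray/black marking, starting from billing:
billing gray
  api gray
    search gray
    search black
    cron gray
    cron black
  api black
  worker gray
    mailer gray
      queue gray
        queue→cron: cron black — skip
      queue black
      mailer→api: api black — skip
    mailer black
    cdn gray
      cdn→cron: cron black — skip
      cdn→search: search black — skip
    cdn black
  worker black
  metrics gray
    web gray
      web→search: search black — skip
    web black
  metrics black
billing black
Every edge goes to a white or black vertex — no back edge, so the graph is acyclic.

No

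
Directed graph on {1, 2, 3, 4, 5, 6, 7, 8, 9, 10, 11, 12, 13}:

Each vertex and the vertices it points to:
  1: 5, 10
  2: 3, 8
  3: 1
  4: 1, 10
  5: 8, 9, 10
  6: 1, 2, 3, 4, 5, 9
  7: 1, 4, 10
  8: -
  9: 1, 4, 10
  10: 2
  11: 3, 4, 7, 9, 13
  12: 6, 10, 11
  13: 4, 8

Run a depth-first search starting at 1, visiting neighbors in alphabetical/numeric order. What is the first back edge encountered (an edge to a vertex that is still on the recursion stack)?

DFS from 1 (visiting neighbors in alphabetical/numeric order); mark gray on enter, black on exit:
1 gray
  5 gray
    8 gray
    8 black
    9 gray
      9→1: 1 is gray → back edge
First back edge: 9 → 1.

9->1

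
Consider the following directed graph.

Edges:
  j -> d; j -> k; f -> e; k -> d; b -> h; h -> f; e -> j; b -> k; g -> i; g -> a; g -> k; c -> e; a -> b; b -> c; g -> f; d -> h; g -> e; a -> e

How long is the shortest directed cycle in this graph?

5

For each vertex v, BFS finds the shortest path from v back to v.
The shortest such closed walk is h → f → e → j → d → h, length 5.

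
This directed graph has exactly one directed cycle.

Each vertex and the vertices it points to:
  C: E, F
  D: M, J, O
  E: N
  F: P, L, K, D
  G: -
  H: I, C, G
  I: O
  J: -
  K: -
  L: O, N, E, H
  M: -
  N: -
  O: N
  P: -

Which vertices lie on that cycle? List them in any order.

DFS with gray/black marking from H:
H gray
  I gray
    O gray
      N gray
      N black
    O black
  I black
  C gray
    E gray
      E→N: N black — skip
    E black
    F gray
      P gray
      P black
      L gray
        L→O: O black — skip
        L→N: N black — skip
        L→E: E black — skip
        L→H: H is gray → back edge
Back edge closes the cycle H → C → F → L → H; its vertices are {C, F, H, L}.

C, F, H, L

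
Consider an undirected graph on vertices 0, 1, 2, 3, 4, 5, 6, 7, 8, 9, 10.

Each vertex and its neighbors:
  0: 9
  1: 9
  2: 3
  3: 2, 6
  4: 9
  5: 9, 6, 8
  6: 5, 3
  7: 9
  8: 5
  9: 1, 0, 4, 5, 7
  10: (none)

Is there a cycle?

No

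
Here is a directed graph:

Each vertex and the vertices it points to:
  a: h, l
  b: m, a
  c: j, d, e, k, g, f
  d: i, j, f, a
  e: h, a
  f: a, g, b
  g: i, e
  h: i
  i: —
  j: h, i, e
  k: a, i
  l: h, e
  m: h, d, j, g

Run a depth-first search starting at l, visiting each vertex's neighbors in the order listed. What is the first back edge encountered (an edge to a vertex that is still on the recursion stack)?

DFS from l (visiting each vertex's neighbors in the order listed); mark gray on enter, black on exit:
l gray
  h gray
    i gray
    i black
  h black
  e gray
    e→h: h black — skip
    a gray
      a→h: h black — skip
      a→l: l is gray → back edge
First back edge: a → l.

a->l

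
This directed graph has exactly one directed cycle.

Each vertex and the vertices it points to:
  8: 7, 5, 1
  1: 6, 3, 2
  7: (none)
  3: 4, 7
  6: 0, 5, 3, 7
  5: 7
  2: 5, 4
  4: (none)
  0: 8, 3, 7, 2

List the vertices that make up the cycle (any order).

DFS with gray/black marking from 1:
1 gray
  6 gray
    0 gray
      8 gray
        7 gray
        7 black
        5 gray
          5→7: 7 black — skip
        5 black
        8→1: 1 is gray → back edge
Back edge closes the cycle 1 → 6 → 0 → 8 → 1; its vertices are {0, 1, 6, 8}.

0, 1, 6, 8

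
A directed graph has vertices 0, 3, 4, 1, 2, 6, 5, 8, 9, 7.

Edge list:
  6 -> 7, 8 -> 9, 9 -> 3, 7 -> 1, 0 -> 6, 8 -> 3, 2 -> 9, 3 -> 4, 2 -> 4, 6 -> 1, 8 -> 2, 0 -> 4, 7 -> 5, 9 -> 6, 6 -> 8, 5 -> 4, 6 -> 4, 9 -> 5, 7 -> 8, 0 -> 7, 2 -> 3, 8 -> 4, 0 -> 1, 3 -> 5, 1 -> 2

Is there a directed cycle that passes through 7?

7 is on a cycle iff 7 can reach itself via ≥1 edge.
7 → 8 → 9 → 6 → 7 — yes.

Yes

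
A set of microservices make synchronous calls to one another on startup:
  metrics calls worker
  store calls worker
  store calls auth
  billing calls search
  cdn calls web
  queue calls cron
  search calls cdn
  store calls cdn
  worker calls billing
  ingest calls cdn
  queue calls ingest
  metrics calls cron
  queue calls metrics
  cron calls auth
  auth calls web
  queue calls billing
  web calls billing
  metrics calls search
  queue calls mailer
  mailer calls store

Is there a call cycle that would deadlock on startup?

Yes

DFS with white/gray/black marking, starting from worker:
worker gray
  billing gray
    search gray
      cdn gray
        web gray
          web→billing: billing is gray → back edge
Back edge found, so a cycle exists: billing → search → cdn → web → billing.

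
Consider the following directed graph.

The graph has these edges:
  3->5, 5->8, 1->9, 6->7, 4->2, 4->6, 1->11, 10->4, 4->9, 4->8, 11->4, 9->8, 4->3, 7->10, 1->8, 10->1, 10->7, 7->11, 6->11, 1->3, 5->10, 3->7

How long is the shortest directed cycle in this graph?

2

For each vertex v, BFS finds the shortest path from v back to v.
The shortest such closed walk is 10 → 7 → 10, length 2.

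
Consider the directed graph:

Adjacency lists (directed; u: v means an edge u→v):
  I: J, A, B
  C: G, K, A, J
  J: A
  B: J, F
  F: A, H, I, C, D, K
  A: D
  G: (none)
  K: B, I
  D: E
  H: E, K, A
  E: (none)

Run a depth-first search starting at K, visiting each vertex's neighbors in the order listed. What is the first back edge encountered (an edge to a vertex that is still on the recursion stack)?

H→K

DFS from K (visiting each vertex's neighbors in the order listed); mark gray on enter, black on exit:
K gray
  B gray
    J gray
      A gray
        D gray
          E gray
          E black
        D black
      A black
    J black
    F gray
      F→A: A black — skip
      H gray
        H→E: E black — skip
        H→K: K is gray → back edge
First back edge: H → K.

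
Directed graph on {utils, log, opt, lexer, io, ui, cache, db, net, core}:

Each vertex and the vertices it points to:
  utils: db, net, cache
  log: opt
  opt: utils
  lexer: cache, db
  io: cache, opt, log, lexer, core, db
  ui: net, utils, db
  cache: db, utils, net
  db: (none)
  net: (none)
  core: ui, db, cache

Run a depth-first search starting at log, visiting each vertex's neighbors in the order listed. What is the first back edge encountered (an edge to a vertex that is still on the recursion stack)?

DFS from log (visiting each vertex's neighbors in the order listed); mark gray on enter, black on exit:
log gray
  opt gray
    utils gray
      db gray
      db black
      net gray
      net black
      cache gray
        cache→db: db black — skip
        cache→utils: utils is gray → back edge
First back edge: cache → utils.

cache→utils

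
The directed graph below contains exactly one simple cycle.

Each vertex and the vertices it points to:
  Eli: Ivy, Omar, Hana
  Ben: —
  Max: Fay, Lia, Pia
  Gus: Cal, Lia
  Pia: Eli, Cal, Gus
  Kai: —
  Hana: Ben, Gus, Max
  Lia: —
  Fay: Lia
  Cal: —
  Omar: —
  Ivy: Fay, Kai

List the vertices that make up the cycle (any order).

Eli, Max, Pia, Hana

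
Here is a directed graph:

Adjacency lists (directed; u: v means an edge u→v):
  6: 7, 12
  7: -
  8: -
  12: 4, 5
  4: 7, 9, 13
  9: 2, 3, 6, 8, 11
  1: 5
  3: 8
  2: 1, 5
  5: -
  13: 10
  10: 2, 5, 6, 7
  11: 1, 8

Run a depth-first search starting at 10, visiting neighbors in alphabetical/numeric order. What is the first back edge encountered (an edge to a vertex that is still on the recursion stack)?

DFS from 10 (visiting neighbors in alphabetical/numeric order); mark gray on enter, black on exit:
10 gray
  2 gray
    1 gray
      5 gray
      5 black
    1 black
    2→5: 5 black — skip
  2 black
  10→5: 5 black — skip
  6 gray
    7 gray
    7 black
    12 gray
      4 gray
        4→7: 7 black — skip
        9 gray
          9→2: 2 black — skip
          3 gray
            8 gray
            8 black
          3 black
          9→6: 6 is gray → back edge
First back edge: 9 → 6.

9->6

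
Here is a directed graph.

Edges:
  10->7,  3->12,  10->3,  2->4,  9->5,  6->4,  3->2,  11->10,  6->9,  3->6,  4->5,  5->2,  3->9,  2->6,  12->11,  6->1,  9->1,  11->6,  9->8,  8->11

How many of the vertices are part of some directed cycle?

A vertex is on a directed cycle iff it belongs to a strongly connected component of size ≥ 2 (or has a self-loop).
The vertices on cycles are {2, 3, 4, 5, 6, 8, 9, 10, 11, 12} — 10 in total.

10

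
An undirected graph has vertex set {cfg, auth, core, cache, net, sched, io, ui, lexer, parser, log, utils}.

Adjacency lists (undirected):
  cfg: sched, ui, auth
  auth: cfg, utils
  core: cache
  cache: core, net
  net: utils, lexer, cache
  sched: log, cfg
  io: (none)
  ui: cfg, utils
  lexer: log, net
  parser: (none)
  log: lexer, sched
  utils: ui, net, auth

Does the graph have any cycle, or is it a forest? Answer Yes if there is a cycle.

Yes

DFS, tracking each vertex's parent; an edge to a visited non-parent vertex closes a cycle.
Start from core:
visit core (parent –)
  visit cache (parent core)
    cache–core: parent, skip
    visit net (parent cache)
      visit utils (parent net)
        visit ui (parent utils)
          visit cfg (parent ui)
            visit sched (parent cfg)
              visit log (parent sched)
                visit lexer (parent log)
                  lexer–log: parent, skip
                  lexer–net: net visited and ≠ parent → cycle
Cycle: net – utils – ui – cfg – sched – log – lexer – net.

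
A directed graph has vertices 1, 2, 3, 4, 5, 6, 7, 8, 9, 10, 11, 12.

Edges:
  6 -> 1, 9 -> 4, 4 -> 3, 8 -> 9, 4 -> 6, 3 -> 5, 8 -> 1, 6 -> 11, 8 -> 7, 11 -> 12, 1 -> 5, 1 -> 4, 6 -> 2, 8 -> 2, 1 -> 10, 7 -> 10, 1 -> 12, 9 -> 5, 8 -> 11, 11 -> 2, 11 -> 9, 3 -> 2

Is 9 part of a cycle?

Yes

9 is on a cycle iff 9 can reach itself via ≥1 edge.
9 → 4 → 6 → 11 → 9 — yes.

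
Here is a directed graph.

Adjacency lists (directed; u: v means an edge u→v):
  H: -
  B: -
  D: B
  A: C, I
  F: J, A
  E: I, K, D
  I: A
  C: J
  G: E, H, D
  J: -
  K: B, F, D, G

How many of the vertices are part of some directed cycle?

5

A vertex is on a directed cycle iff it belongs to a strongly connected component of size ≥ 2 (or has a self-loop).
The vertices on cycles are {A, E, G, I, K} — 5 in total.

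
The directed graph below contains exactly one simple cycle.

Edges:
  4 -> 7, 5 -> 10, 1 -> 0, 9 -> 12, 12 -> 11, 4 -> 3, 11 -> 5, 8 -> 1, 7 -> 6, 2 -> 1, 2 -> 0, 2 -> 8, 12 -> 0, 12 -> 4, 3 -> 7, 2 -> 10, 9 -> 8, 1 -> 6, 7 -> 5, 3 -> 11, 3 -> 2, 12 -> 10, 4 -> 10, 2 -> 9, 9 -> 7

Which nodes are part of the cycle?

DFS with gray/black marking from 2:
2 gray
  0 gray
  0 black
  9 gray
    12 gray
      12→0: 0 black — skip
      11 gray
        5 gray
          10 gray
          10 black
        5 black
      11 black
      4 gray
        4→10: 10 black — skip
        7 gray
          6 gray
          6 black
          7→5: 5 black — skip
        7 black
        3 gray
          3→7: 7 black — skip
          3→11: 11 black — skip
          3→2: 2 is gray → back edge
Back edge closes the cycle 2 → 9 → 12 → 4 → 3 → 2; its vertices are {2, 3, 4, 9, 12}.

2, 3, 4, 9, 12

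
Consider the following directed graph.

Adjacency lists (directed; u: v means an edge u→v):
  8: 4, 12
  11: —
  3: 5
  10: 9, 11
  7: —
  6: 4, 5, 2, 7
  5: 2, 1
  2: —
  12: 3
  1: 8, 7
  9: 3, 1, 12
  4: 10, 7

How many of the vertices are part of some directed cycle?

A vertex is on a directed cycle iff it belongs to a strongly connected component of size ≥ 2 (or has a self-loop).
The vertices on cycles are {1, 3, 4, 5, 8, 9, 10, 12} — 8 in total.

8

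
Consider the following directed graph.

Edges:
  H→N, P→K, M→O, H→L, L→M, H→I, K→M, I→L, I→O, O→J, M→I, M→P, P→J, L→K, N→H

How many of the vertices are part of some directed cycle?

7

A vertex is on a directed cycle iff it belongs to a strongly connected component of size ≥ 2 (or has a self-loop).
The vertices on cycles are {H, I, K, L, M, N, P} — 7 in total.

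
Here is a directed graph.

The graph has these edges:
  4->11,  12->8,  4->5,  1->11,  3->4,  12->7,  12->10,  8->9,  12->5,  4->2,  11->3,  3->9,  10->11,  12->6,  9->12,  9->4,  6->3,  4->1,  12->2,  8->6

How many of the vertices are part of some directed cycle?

A vertex is on a directed cycle iff it belongs to a strongly connected component of size ≥ 2 (or has a self-loop).
The vertices on cycles are {1, 3, 4, 6, 8, 9, 10, 11, 12} — 9 in total.

9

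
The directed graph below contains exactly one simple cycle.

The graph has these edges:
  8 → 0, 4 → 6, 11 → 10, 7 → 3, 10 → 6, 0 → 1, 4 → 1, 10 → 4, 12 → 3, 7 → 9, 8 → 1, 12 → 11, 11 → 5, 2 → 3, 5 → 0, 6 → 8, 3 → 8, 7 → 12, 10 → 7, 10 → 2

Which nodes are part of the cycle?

7, 10, 11, 12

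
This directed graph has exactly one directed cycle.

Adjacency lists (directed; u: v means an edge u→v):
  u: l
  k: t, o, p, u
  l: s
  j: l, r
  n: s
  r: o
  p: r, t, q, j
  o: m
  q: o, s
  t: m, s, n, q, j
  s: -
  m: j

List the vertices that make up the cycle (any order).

j, m, o, r

DFS with gray/black marking from j:
j gray
  l gray
    s gray
    s black
  l black
  r gray
    o gray
      m gray
        m→j: j is gray → back edge
Back edge closes the cycle j → r → o → m → j; its vertices are {j, m, o, r}.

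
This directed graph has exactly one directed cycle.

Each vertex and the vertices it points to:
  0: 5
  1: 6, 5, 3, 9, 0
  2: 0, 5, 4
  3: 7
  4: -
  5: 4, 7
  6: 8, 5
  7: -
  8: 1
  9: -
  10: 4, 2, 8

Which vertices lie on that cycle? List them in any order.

DFS with gray/black marking from 8:
8 gray
  1 gray
    6 gray
      6→8: 8 is gray → back edge
Back edge closes the cycle 8 → 1 → 6 → 8; its vertices are {1, 6, 8}.

1, 6, 8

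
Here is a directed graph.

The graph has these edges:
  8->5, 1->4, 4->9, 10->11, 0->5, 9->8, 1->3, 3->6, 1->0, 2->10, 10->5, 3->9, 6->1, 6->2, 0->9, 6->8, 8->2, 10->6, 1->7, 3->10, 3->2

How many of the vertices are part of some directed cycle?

9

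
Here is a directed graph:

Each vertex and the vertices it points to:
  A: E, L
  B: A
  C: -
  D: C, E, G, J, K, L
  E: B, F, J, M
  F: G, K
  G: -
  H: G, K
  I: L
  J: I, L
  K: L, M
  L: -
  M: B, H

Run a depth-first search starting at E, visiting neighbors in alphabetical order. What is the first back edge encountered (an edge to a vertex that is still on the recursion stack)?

A->E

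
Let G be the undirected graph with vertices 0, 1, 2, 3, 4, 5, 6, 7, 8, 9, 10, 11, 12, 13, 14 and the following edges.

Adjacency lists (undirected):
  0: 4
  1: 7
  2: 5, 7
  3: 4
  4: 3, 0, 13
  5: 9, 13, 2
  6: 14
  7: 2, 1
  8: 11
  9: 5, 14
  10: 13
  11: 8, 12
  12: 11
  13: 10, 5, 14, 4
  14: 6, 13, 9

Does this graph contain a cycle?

DFS, tracking each vertex's parent; an edge to a visited non-parent vertex closes a cycle.
Start from 11:
visit 11 (parent –)
  visit 8 (parent 11)
    8–11: parent, skip
  visit 12 (parent 11)
    12–11: parent, skip
visit 0 (parent –)
  visit 4 (parent 0)
    visit 3 (parent 4)
      3–4: parent, skip
    4–0: parent, skip
    visit 13 (parent 4)
      visit 10 (parent 13)
        10–13: parent, skip
      visit 5 (parent 13)
        visit 9 (parent 5)
          9–5: parent, skip
          visit 14 (parent 9)
            visit 6 (parent 14)
              6–14: parent, skip
            14–13: 13 visited and ≠ parent → cycle
Cycle: 13 – 5 – 9 – 14 – 13.

Yes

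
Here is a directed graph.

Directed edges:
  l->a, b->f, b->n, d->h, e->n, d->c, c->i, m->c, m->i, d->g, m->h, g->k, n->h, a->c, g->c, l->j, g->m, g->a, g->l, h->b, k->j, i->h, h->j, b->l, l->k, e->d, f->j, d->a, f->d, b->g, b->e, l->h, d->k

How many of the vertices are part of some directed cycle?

A vertex is on a directed cycle iff it belongs to a strongly connected component of size ≥ 2 (or has a self-loop).
The vertices on cycles are {a, b, c, d, e, f, g, h, i, l, m, n} — 12 in total.

12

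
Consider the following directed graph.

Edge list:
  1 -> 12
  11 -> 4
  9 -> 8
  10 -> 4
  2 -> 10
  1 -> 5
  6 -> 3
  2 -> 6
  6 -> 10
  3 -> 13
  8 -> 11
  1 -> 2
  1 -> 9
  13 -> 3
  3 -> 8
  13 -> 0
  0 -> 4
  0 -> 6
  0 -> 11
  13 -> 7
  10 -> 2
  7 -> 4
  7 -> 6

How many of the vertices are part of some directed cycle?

7

A vertex is on a directed cycle iff it belongs to a strongly connected component of size ≥ 2 (or has a self-loop).
The vertices on cycles are {0, 2, 3, 6, 7, 10, 13} — 7 in total.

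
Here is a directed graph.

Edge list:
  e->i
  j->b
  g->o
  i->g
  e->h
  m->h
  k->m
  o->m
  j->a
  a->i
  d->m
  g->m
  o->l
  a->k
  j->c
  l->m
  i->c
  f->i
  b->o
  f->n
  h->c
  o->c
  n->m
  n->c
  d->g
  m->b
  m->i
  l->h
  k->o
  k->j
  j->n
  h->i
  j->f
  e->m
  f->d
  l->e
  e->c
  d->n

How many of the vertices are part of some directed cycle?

A vertex is on a directed cycle iff it belongs to a strongly connected component of size ≥ 2 (or has a self-loop).
The vertices on cycles are {a, b, e, g, h, i, j, k, l, m, o} — 11 in total.

11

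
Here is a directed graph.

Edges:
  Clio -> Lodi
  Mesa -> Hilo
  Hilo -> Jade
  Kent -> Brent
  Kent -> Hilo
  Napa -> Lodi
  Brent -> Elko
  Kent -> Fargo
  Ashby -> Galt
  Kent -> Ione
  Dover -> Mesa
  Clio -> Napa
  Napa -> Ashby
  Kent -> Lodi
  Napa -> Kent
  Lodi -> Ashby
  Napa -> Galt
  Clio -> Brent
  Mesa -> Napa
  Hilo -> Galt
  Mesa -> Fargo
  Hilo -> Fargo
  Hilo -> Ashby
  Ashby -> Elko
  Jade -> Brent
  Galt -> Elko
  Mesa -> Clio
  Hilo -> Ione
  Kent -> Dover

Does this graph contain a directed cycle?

Yes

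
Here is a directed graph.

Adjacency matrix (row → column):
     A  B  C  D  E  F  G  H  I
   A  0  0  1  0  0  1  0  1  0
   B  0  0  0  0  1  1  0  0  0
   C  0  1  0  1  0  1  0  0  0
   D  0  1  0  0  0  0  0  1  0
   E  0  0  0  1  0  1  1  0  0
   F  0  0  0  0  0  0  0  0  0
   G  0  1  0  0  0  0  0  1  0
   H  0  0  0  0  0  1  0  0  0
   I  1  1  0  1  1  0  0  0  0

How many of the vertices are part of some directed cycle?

4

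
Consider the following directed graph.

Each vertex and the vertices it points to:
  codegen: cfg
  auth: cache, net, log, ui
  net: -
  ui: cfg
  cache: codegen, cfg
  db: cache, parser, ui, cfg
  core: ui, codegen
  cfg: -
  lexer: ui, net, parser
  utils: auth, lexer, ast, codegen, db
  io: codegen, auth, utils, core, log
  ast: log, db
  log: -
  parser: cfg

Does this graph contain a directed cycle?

DFS with white/gray/black marking, starting from ast:
ast gray
  log gray
  log black
  db gray
    cache gray
      codegen gray
        cfg gray
        cfg black
      codegen black
      cache→cfg: cfg black — skip
    cache black
    parser gray
      parser→cfg: cfg black — skip
    parser black
    ui gray
      ui→cfg: cfg black — skip
    ui black
    db→cfg: cfg black — skip
  db black
ast black
auth gray
  auth→cache: cache black — skip
  net gray
  net black
  auth→log: log black — skip
  auth→ui: ui black — skip
auth black
core gray
  core→ui: ui black — skip
  core→codegen: codegen black — skip
core black
lexer gray
  lexer→ui: ui black — skip
  lexer→net: net black — skip
  lexer→parser: parser black — skip
lexer black
utils gray
  utils→auth: auth black — skip
  utils→lexer: lexer black — skip
  utils→ast: ast black — skip
  utils→codegen: codegen black — skip
  utils→db: db black — skip
utils black
io gray
  io→codegen: codegen black — skip
  io→auth: auth black — skip
  io→utils: utils black — skip
  io→core: core black — skip
  io→log: log black — skip
io black
Every edge goes to a white or black vertex — no back edge, so the graph is acyclic.

No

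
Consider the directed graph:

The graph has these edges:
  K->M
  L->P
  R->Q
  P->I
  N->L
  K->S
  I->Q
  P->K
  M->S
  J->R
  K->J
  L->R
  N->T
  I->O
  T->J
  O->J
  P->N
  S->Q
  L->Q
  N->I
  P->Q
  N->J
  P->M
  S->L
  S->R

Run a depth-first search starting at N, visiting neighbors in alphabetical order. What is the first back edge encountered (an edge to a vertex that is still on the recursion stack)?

S->L

DFS from N (visiting neighbors in alphabetical order); mark gray on enter, black on exit:
N gray
  I gray
    O gray
      J gray
        R gray
          Q gray
          Q black
        R black
      J black
    O black
    I→Q: Q black — skip
  I black
  N→J: J black — skip
  L gray
    P gray
      P→I: I black — skip
      K gray
        K→J: J black — skip
        M gray
          S gray
            S→L: L is gray → back edge
First back edge: S → L.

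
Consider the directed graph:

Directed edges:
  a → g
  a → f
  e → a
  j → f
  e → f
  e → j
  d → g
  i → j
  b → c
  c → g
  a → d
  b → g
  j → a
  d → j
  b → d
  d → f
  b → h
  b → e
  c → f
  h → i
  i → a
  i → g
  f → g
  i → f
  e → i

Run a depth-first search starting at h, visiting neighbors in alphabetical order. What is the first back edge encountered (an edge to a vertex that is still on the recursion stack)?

DFS from h (visiting neighbors in alphabetical order); mark gray on enter, black on exit:
h gray
  i gray
    a gray
      d gray
        f gray
          g gray
          g black
        f black
        d→g: g black — skip
        j gray
          j→a: a is gray → back edge
First back edge: j → a.

j->a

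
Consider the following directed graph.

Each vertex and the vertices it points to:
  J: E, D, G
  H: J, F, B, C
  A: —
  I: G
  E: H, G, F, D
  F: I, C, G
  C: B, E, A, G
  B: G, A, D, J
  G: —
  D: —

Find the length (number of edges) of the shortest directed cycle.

3

For each vertex v, BFS finds the shortest path from v back to v.
The shortest such closed walk is E → H → J → E, length 3.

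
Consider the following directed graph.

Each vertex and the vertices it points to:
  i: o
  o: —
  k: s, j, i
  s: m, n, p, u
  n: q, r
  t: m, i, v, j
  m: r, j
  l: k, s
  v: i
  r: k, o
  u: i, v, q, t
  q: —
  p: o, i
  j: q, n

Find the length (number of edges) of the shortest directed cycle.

4

For each vertex v, BFS finds the shortest path from v back to v.
The shortest such closed walk is s → n → r → k → s, length 4.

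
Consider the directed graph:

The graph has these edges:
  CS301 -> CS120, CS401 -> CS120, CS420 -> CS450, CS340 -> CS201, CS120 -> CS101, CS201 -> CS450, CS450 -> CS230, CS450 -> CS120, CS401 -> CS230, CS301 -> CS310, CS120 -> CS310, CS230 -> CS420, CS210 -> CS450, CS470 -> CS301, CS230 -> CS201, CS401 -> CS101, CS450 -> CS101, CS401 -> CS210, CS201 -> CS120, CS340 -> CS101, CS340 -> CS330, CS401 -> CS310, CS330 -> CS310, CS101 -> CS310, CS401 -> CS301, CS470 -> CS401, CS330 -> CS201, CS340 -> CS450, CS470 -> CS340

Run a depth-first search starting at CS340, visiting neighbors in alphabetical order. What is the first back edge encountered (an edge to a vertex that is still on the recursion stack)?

CS230->CS201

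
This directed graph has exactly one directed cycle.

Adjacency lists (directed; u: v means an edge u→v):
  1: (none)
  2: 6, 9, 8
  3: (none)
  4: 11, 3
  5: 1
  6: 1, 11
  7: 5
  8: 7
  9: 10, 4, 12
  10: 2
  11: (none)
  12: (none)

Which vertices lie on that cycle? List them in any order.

2, 9, 10

DFS with gray/black marking from 2:
2 gray
  6 gray
    1 gray
    1 black
    11 gray
    11 black
  6 black
  9 gray
    10 gray
      10→2: 2 is gray → back edge
Back edge closes the cycle 2 → 9 → 10 → 2; its vertices are {2, 9, 10}.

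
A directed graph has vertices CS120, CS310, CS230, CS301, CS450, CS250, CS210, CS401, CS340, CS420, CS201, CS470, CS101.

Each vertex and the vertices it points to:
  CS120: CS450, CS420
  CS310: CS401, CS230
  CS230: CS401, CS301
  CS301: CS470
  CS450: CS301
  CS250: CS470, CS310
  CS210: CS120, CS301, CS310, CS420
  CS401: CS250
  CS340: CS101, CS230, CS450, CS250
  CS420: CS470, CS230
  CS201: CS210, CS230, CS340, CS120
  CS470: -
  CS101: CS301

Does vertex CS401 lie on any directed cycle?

Yes

CS401 is on a cycle iff CS401 can reach itself via ≥1 edge.
CS401 → CS250 → CS310 → CS401 — yes.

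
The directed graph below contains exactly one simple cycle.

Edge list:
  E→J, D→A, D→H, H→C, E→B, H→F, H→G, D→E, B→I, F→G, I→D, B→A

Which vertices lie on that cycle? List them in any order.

B, D, E, I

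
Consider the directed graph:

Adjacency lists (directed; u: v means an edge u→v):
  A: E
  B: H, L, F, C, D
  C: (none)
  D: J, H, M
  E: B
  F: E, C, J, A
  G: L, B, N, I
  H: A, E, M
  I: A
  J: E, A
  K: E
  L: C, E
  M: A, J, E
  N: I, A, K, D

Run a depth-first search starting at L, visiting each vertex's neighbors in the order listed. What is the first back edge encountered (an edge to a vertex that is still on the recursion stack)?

DFS from L (visiting each vertex's neighbors in the order listed); mark gray on enter, black on exit:
L gray
  C gray
  C black
  E gray
    B gray
      H gray
        A gray
          A→E: E is gray → back edge
First back edge: A → E.

A->E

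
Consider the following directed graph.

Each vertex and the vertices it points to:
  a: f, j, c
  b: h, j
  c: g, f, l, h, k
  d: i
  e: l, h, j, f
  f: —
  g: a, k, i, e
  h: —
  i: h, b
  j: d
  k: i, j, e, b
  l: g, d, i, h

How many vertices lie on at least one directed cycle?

A vertex is on a directed cycle iff it belongs to a strongly connected component of size ≥ 2 (or has a self-loop).
The vertices on cycles are {a, b, c, d, e, g, i, j, k, l} — 10 in total.

10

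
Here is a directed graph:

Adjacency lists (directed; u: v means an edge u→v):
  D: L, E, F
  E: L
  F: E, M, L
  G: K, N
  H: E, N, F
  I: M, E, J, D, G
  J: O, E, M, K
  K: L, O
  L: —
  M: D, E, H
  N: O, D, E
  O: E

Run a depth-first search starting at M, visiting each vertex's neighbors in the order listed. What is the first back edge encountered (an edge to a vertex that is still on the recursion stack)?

F->M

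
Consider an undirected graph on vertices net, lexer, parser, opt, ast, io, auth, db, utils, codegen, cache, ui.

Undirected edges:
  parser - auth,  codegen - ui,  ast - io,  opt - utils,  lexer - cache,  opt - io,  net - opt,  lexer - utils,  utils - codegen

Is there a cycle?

No

DFS, tracking each vertex's parent; an edge to a visited non-parent vertex closes a cycle.
Start from ast:
visit ast (parent –)
  visit io (parent ast)
    visit opt (parent io)
      visit utils (parent opt)
        utils–opt: parent, skip
        visit codegen (parent utils)
          visit ui (parent codegen)
            ui–codegen: parent, skip
          codegen–utils: parent, skip
        visit lexer (parent utils)
          visit cache (parent lexer)
            cache–lexer: parent, skip
          lexer–utils: parent, skip
      opt–io: parent, skip
      visit net (parent opt)
        net–opt: parent, skip
    io–ast: parent, skip
visit parser (parent –)
  visit auth (parent parser)
    auth–parser: parent, skip
visit db (parent –)
No non-parent visited neighbor found — the graph is a forest.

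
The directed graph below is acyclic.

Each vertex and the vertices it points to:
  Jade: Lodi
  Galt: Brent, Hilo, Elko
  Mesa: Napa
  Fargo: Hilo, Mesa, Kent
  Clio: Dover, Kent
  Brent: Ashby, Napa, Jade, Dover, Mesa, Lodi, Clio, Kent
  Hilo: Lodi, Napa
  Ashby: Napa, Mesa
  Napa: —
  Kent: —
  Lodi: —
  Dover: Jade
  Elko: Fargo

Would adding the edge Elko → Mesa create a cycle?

No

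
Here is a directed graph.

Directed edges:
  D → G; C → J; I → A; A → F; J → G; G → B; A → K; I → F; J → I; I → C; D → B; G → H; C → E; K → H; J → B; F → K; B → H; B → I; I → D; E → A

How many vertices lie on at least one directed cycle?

6

A vertex is on a directed cycle iff it belongs to a strongly connected component of size ≥ 2 (or has a self-loop).
The vertices on cycles are {B, C, D, G, I, J} — 6 in total.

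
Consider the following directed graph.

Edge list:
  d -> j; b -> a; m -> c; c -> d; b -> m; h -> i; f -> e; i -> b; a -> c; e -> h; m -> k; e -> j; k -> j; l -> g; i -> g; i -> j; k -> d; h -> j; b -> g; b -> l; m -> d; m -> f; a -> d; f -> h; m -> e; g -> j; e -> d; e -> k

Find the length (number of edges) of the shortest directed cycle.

5

For each vertex v, BFS finds the shortest path from v back to v.
The shortest such closed walk is i → b → m → f → h → i, length 5.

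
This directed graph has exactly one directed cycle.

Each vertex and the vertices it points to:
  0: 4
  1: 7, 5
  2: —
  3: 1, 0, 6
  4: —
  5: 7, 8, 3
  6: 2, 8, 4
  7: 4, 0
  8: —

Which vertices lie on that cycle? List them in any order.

DFS with gray/black marking from 3:
3 gray
  1 gray
    7 gray
      4 gray
      4 black
      0 gray
        0→4: 4 black — skip
      0 black
    7 black
    5 gray
      5→7: 7 black — skip
      8 gray
      8 black
      5→3: 3 is gray → back edge
Back edge closes the cycle 3 → 1 → 5 → 3; its vertices are {1, 3, 5}.

1, 3, 5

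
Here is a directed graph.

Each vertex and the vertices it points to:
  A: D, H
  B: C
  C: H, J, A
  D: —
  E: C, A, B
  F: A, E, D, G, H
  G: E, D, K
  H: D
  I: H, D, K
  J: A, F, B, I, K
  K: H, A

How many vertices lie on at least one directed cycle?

6

A vertex is on a directed cycle iff it belongs to a strongly connected component of size ≥ 2 (or has a self-loop).
The vertices on cycles are {B, C, E, F, G, J} — 6 in total.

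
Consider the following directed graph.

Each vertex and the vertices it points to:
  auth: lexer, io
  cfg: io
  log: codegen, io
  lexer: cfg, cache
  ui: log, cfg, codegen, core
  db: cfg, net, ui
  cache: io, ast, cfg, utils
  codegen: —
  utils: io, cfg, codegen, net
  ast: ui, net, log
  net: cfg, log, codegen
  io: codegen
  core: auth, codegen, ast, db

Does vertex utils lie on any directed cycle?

utils lies on a cycle iff there is a path from utils back to itself.
Exploring from utils, it never reaches itself; equivalently, its strongly connected component is a singleton.

No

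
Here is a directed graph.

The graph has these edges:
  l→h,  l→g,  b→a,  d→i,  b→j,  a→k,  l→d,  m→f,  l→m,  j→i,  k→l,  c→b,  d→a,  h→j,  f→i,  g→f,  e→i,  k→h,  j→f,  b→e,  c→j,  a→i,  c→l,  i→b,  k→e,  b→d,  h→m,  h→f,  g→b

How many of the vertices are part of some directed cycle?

A vertex is on a directed cycle iff it belongs to a strongly connected component of size ≥ 2 (or has a self-loop).
The vertices on cycles are {a, b, d, e, f, g, h, i, j, k, l, m} — 12 in total.

12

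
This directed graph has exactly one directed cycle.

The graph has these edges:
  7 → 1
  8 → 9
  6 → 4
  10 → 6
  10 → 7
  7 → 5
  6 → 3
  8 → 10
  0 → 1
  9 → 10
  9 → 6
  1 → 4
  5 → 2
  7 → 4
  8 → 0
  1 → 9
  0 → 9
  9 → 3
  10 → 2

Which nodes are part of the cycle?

DFS with gray/black marking from 10:
10 gray
  2 gray
  2 black
  7 gray
    5 gray
      5→2: 2 black — skip
    5 black
    1 gray
      9 gray
        9→10: 10 is gray → back edge
Back edge closes the cycle 10 → 7 → 1 → 9 → 10; its vertices are {1, 7, 9, 10}.

1, 7, 9, 10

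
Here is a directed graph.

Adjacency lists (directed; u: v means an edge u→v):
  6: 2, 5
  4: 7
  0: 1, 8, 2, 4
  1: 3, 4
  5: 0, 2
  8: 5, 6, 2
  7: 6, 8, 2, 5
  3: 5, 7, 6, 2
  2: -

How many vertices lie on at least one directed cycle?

8

A vertex is on a directed cycle iff it belongs to a strongly connected component of size ≥ 2 (or has a self-loop).
The vertices on cycles are {0, 1, 3, 4, 5, 6, 7, 8} — 8 in total.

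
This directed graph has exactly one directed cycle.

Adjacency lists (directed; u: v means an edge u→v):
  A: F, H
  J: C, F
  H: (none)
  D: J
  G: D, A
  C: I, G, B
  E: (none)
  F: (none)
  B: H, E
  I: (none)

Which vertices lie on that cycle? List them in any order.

C, D, G, J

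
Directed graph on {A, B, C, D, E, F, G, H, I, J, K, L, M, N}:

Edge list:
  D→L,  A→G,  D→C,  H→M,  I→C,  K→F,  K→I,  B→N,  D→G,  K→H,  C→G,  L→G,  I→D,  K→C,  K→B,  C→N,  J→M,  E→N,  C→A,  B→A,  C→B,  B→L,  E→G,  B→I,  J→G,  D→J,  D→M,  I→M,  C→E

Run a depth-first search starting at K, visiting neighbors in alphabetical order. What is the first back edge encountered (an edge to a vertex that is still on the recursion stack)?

C->B

DFS from K (visiting neighbors in alphabetical order); mark gray on enter, black on exit:
K gray
  B gray
    A gray
      G gray
      G black
    A black
    I gray
      C gray
        C→A: A black — skip
        C→B: B is gray → back edge
First back edge: C → B.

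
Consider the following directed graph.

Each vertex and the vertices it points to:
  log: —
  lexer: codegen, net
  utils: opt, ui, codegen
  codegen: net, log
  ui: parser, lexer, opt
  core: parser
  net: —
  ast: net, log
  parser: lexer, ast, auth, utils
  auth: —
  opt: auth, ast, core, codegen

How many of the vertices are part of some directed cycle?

5

A vertex is on a directed cycle iff it belongs to a strongly connected component of size ≥ 2 (or has a self-loop).
The vertices on cycles are {ui, opt, core, utils, parser} — 5 in total.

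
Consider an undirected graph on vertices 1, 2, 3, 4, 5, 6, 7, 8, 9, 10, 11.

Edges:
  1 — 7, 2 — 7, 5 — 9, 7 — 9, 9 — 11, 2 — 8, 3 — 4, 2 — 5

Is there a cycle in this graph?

DFS, tracking each vertex's parent; an edge to a visited non-parent vertex closes a cycle.
Start from 9:
visit 9 (parent –)
  visit 11 (parent 9)
    11–9: parent, skip
  visit 7 (parent 9)
    visit 1 (parent 7)
      1–7: parent, skip
    visit 2 (parent 7)
      2–7: parent, skip
      visit 8 (parent 2)
        8–2: parent, skip
      visit 5 (parent 2)
        5–9: 9 visited and ≠ parent → cycle
Cycle: 9 – 7 – 2 – 5 – 9.

Yes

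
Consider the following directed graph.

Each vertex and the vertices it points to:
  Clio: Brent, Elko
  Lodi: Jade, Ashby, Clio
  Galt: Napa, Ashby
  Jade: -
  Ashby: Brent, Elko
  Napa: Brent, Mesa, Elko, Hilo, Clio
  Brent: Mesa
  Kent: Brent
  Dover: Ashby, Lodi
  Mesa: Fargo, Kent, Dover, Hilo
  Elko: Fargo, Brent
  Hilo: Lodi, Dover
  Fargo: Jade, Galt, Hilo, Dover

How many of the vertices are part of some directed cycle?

12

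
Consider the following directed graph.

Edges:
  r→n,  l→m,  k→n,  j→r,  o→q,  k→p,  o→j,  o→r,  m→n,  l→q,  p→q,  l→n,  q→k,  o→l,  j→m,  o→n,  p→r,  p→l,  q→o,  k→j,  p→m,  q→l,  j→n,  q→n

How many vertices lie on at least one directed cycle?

A vertex is on a directed cycle iff it belongs to a strongly connected component of size ≥ 2 (or has a self-loop).
The vertices on cycles are {k, l, o, p, q} — 5 in total.

5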